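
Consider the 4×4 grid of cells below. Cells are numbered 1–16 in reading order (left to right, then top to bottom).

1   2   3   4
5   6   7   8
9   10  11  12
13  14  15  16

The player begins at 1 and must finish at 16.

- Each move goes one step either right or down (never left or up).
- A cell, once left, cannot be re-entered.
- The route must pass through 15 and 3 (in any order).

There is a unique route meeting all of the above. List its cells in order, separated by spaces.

1 2 3 7 11 15 16

Moves only go right or down, so the column and row indices never decrease.
Route from 1: right 2 to 3, down 3 to 15, right 1 to 16 — 6 moves in all.
Check: all required cells visited.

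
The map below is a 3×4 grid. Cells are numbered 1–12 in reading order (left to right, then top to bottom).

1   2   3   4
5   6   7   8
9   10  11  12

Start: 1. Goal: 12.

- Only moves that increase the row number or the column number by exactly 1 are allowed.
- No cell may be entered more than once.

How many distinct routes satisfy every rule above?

A right/down-only route from 1 to 12 makes exactly 2 down-moves and 3 right-moves in some order.
With no other constraints that would be C(5,2) = 10 routes.
That gives 10 routes.

10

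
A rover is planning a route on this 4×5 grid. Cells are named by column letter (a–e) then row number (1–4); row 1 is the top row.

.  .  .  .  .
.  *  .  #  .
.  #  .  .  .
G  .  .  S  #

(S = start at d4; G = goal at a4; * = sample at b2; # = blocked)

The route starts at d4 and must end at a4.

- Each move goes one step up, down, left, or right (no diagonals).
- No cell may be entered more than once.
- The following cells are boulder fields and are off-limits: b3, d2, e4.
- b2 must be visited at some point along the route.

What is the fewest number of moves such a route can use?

Any route passes through b2 somewhere between d4 and a4. Summing Manhattan distances along the two legs (d4 → b2 → a4) gives a lower bound of 4 + 3 = 7 moves.
A route of 7 moves achieves this: d4 → d3 → c3 → c2 → b2 → a2 → a3 → a4.
Since 7 matches the lower bound, it is optimal.

7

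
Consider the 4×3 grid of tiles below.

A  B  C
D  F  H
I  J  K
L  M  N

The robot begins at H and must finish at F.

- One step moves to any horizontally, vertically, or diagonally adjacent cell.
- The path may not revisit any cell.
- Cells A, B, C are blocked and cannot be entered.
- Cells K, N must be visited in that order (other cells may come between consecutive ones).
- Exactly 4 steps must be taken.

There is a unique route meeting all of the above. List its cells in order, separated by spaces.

The waypoints must appear in the order K, N, with no cell reused.
Route from H: 2× down (reaching N), up-left to J, up to F — 4 moves in all.
Check: order respected (K at step 1, N at step 2); 4 moves as required.

H K N J F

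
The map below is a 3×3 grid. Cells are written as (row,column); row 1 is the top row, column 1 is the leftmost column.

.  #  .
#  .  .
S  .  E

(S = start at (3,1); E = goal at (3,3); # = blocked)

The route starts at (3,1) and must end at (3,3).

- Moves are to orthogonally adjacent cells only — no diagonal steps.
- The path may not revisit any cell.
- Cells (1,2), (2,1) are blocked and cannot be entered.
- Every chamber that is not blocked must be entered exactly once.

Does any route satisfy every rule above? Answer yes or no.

Cell (1,3) has only one open neighbour but is neither the start nor the goal, so a Hamiltonian route would have to both enter and leave it through the same neighbour — impossible without revisiting.

no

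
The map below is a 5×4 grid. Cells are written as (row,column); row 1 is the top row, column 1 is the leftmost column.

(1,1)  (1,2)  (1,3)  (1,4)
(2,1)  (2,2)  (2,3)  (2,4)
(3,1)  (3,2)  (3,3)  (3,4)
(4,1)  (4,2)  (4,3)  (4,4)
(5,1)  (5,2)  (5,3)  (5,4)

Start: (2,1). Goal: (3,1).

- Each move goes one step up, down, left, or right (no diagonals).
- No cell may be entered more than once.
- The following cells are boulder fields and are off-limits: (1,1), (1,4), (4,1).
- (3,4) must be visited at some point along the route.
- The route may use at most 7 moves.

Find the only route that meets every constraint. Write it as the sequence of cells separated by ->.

Any route must reach (3,4) and still end at (3,1) within 7 moves, so the order of the required stops is forced.
Route from (2,1): 3× right (reaching (2,4)), down to (3,4), 3× left (reaching (3,1)) — 7 moves in all.
Check: all required cells visited; 7 ≤ 7 moves.

(2,1) -> (2,2) -> (2,3) -> (2,4) -> (3,4) -> (3,3) -> (3,2) -> (3,1)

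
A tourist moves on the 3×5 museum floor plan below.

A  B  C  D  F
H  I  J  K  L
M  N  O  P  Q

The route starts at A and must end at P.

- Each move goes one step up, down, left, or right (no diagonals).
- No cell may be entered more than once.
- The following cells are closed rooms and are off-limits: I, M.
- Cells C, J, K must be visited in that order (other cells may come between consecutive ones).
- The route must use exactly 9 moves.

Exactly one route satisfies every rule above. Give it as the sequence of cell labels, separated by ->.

The waypoints must appear in the order C, J, K, with no cell reused.
Route from A: 2× right (reaching C), down to J, right to K, up to D, right to F, 2× down (reaching Q), left to P — 9 moves in all.
Check: order respected (C at step 2, J at step 3, K at step 4); 9 moves as required.

A -> B -> C -> J -> K -> D -> F -> L -> Q -> P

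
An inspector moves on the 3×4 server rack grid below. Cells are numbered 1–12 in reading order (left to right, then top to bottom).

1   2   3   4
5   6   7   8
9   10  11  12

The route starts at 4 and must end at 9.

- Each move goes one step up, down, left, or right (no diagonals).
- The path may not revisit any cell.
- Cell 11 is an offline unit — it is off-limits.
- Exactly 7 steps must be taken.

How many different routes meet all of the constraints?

6

Need simple routes of exactly 7 moves from 4 to 9 (Manhattan distance 5, so 1 moves are spent on a detour and 1 undoing it).
Enumerating: 4 8 7 3 2 6 10 9 | 4 8 7 3 2 6 5 9 | 4 8 7 3 2 1 5 9 | 4 8 7 6 2 1 5 9 | 4 3 7 6 2 1 5 9 | 4 3 2 1 5 6 10 9.
That gives 6 routes.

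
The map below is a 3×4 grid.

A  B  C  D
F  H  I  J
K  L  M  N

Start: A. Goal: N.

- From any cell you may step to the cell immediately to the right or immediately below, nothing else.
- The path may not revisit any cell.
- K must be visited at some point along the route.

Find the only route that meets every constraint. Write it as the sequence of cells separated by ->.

Moves only go right or down, so the column and row indices never decrease.
Route from A: 2× down (reaching K), 3× right (reaching N) — 5 moves in all.
Check: all required cells visited.

A -> F -> K -> L -> M -> N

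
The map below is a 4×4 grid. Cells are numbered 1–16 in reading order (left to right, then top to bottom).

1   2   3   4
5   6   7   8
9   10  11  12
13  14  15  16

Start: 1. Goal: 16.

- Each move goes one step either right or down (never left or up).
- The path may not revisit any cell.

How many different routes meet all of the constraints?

A right/down-only route from 1 to 16 makes exactly 3 down-moves and 3 right-moves in some order.
With no other constraints that would be C(6,3) = 20 routes.
That gives 20 routes.

20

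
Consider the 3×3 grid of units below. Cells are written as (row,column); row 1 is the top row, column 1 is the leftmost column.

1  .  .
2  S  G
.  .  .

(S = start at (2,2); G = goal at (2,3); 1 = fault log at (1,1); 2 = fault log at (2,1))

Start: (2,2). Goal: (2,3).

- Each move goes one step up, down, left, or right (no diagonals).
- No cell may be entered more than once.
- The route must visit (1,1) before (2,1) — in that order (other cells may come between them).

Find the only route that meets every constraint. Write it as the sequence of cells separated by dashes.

(2,2) - (1,2) - (1,1) - (2,1) - (3,1) - (3,2) - (3,3) - (2,3)

The waypoints must appear in the order (1,1), (2,1), with no cell reused.
Route from (2,2): up to (1,2), left to (1,1), 2× down (reaching (3,1)), 2× right (reaching (3,3)), up to (2,3) — 7 moves in all.
Check: order respected (1 at step 2, 2 at step 3).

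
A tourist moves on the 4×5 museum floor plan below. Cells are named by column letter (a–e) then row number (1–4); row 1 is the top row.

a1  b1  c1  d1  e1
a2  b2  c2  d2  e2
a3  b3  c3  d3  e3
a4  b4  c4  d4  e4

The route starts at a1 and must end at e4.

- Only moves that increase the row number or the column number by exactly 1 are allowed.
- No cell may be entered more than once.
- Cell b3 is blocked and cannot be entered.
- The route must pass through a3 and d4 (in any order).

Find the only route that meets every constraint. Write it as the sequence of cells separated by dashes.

a1 - a2 - a3 - a4 - b4 - c4 - d4 - e4

Moves only go right or down, so the column and row indices never decrease.
Route from a1: down 3 to a4, right 4 to e4 — 7 moves in all.
Check: all required cells visited.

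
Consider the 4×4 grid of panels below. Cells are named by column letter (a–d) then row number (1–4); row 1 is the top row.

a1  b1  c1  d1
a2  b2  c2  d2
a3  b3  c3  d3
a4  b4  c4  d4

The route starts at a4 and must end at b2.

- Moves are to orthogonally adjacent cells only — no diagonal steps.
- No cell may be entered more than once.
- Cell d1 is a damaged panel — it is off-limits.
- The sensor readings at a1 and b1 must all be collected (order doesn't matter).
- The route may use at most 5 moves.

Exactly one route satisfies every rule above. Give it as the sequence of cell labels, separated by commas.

a4, a3, a2, a1, b1, b2

The budget equals the shortest possible length, so every move has to be on a shortest route through the required cells.
Route from a4: up 3 to a1, right 1 to b1, down 1 to b2 — 5 moves in all.
Check: all required cells visited; 5 ≤ 5 moves.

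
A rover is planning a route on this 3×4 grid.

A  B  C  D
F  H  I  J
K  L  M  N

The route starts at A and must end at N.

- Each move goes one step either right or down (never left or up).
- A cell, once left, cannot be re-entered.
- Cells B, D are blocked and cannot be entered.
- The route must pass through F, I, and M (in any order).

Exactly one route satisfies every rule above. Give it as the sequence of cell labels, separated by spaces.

Moves only go right or down, so the column and row indices never decrease.
Route from A: down to F, 2× right (reaching I), down to M, right to N — 5 moves in all.
Check: all required cells visited.

A F H I M N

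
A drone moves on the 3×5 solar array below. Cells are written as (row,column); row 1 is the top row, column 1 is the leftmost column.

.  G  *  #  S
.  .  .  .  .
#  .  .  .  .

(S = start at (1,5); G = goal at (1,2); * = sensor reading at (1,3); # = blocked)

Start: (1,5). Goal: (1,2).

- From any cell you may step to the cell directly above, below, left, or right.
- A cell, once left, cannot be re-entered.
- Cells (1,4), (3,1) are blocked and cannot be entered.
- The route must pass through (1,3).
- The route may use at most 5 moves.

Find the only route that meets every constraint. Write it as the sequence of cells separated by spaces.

(1,5) (2,5) (2,4) (2,3) (1,3) (1,2)

Any route must reach (1,3) and still end at (1,2) within 5 moves, so the order of the required stops is forced.
Route from (1,5): down 1 to (2,5), left 2 to (2,3), up 1 to (1,3), left 1 to (1,2) — 5 moves in all.
Check: all required cells visited; 5 ≤ 5 moves.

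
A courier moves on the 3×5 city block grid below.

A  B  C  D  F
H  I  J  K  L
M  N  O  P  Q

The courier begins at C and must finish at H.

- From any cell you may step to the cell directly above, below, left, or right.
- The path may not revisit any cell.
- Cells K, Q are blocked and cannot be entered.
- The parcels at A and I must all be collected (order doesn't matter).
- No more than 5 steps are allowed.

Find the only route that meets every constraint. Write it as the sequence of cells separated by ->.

C -> J -> I -> B -> A -> H

The 5-move cap with required stops at A, I leaves no slack for detours.
Route from C: down to J, left to I, up to B, left to A, down to H — 5 moves in all.
Check: all required cells visited; 5 ≤ 5 moves.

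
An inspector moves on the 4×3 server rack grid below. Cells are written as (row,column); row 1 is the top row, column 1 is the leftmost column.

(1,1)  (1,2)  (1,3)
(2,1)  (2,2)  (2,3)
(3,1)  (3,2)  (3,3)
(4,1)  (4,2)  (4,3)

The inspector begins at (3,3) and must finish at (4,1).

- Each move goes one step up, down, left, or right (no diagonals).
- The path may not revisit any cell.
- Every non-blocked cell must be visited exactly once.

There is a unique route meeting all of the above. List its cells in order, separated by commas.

(3,3), (4,3), (4,2), (3,2), (2,2), (2,3), (1,3), (1,2), (1,1), (2,1), (3,1), (4,1)

Need to visit all 12 open cells exactly once, starting at (3,3) and ending at (4,1).
Cell (4,3) has only two open neighbours ((3,3) and (4,2)), so the path must pass straight through it: one of those is the cell it's entered from and the other is where it exits.
Route from (3,3): down 1 to (4,3), left 1 to (4,2), up 2 to (2,2), right 1 to (2,3), up 1 to (1,3), left 2 to (1,1), down 3 to (4,1) — 11 moves in all.
Check: all 12 open cells covered.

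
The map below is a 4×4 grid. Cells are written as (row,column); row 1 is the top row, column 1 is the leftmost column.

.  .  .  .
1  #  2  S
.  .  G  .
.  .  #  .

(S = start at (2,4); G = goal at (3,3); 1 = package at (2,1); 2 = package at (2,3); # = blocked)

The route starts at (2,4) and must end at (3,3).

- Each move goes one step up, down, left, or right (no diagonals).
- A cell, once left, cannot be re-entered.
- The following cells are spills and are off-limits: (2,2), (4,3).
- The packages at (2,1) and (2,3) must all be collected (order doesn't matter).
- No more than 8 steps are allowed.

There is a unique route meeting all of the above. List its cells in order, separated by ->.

The budget equals the shortest possible length, so every move has to be on a shortest route through the required cells.
Route from (2,4): left 1 to (2,3), up 1 to (1,3), left 2 to (1,1), down 2 to (3,1), right 2 to (3,3) — 8 moves in all.
Check: all required cells visited; 8 ≤ 8 moves.

(2,4) -> (2,3) -> (1,3) -> (1,2) -> (1,1) -> (2,1) -> (3,1) -> (3,2) -> (3,3)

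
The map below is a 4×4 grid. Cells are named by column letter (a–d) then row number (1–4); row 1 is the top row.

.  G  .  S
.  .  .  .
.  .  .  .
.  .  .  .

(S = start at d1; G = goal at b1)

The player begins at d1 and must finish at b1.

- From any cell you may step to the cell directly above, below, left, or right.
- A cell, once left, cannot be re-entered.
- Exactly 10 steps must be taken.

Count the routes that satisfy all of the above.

51

Need simple routes of exactly 10 moves from d1 to b1 (Manhattan distance 2, so 4 moves are spent on a detour and 4 undoing it).
Branch systematically from the start, pruning whenever the remaining move budget drops below the Manhattan distance to b1 or differs from it in parity. Grouping the completions by first move — via d2: 35; via c1: 16 — and summing: 35 + 16 = 51.
That gives 51 routes.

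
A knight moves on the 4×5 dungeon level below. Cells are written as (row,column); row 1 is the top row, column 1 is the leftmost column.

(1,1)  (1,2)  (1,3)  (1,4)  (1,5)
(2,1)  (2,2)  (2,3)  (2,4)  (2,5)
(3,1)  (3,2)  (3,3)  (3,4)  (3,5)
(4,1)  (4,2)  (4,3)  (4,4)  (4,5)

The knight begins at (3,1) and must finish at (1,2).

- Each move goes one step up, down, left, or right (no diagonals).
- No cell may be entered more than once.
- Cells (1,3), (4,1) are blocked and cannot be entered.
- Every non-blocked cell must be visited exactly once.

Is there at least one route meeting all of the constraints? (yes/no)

One route that works: (3,1) → (3,2) → (4,2) → (4,3) → (3,3) → (3,4) → (4,4) → (4,5) → (3,5) → (2,5) → (1,5) → (1,4) → (2,4) → (2,3) → (2,2) → (2,1) → (1,1) → (1,2).

yes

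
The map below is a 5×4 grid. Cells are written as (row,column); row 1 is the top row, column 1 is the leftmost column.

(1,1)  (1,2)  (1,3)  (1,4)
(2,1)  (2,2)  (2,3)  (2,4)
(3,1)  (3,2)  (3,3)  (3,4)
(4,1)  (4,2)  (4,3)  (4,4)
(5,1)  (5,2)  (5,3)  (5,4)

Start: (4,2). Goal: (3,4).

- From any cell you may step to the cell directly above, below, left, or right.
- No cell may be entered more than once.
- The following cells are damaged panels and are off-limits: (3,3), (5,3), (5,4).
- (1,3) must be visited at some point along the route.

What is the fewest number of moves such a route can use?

Any route passes through (1,3) somewhere between (4,2) and (3,4). Summing Manhattan distances along the two legs ((4,2) → (1,3) → (3,4)) gives a lower bound of 4 + 3 = 7 moves.
A route of 7 moves achieves this: (4,2) → (3,2) → (2,2) → (1,2) → (1,3) → (2,3) → (2,4) → (3,4).
Since 7 matches the lower bound, it is optimal.

7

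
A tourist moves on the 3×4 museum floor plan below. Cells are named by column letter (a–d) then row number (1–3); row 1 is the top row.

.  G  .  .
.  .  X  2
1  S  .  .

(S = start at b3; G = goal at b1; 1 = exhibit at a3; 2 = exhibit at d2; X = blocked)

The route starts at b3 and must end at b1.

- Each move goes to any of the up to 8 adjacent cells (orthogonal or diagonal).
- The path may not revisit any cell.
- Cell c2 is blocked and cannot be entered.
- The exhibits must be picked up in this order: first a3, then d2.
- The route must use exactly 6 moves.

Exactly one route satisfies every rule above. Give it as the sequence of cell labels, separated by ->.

The waypoints must appear in the order a3, d2, with no cell reused.
Route from b3: left to a3, up-right to b2, down-right to c3, up-right to d2, up-left to c1, left to b1 — 6 moves in all.
Check: order respected (1 at step 1, 2 at step 4); 6 moves as required.

b3 -> a3 -> b2 -> c3 -> d2 -> c1 -> b1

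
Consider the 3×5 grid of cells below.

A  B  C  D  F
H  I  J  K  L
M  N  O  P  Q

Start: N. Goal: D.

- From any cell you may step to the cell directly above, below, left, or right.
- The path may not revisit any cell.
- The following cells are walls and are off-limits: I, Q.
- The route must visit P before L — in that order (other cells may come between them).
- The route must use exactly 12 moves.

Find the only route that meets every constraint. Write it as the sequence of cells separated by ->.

N -> M -> H -> A -> B -> C -> J -> O -> P -> K -> L -> F -> D

The waypoints must appear in the order P, L, with no cell reused.
Route from N: left to M, 2× up (reaching A), 2× right (reaching C), 2× down (reaching O), right to P, up to K, right to L, up to F, left to D — 12 moves in all.
Check: order respected (P at step 8, L at step 10); 12 moves as required.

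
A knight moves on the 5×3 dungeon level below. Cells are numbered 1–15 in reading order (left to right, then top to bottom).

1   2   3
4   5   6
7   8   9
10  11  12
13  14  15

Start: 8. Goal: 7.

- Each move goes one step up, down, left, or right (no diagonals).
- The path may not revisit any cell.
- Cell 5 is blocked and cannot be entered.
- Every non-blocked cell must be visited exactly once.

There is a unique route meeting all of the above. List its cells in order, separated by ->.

Need to visit all 14 open cells exactly once, starting at 8 and ending at 7.
Cell 3 has only two open neighbours (6 and 2), so the path must pass straight through it: one of those is the cell it's entered from and the other is where it exits.
Route from 8: down to 11, left to 10, down to 13, 2× right (reaching 15), 4× up (reaching 3), 2× left (reaching 1), 2× down (reaching 7) — 13 moves in all.
Check: all 14 open cells covered.

8 -> 11 -> 10 -> 13 -> 14 -> 15 -> 12 -> 9 -> 6 -> 3 -> 2 -> 1 -> 4 -> 7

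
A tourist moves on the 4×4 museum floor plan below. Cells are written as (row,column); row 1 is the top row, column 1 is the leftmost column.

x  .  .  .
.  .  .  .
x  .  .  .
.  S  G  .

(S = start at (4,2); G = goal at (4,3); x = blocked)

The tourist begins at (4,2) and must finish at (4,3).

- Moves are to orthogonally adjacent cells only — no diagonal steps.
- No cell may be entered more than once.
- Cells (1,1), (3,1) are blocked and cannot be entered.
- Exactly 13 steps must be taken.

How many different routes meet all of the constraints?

Need simple routes of exactly 13 moves from (4,2) to (4,3) (Manhattan distance 1, so 6 moves are spent on a detour and 6 undoing it).
No route satisfies every constraint, so the count is 0.

0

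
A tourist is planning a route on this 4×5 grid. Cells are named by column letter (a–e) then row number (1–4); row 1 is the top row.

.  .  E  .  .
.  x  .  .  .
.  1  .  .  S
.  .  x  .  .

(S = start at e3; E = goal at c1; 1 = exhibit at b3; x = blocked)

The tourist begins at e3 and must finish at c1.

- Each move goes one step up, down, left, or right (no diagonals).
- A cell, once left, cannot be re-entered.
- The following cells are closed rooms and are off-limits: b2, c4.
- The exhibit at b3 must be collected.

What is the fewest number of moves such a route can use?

8

Any route passes through b3 somewhere between e3 and c1. Summing Manhattan distances along the two legs (e3 → b3 → c1) gives a lower bound of 3 + 3 = 6 moves.
The shortest route satisfying every rule uses 8 moves: e3 → d3 → c3 → b3 → a3 → a2 → a1 → b1 → c1.
The bound of 6 isn't tight here; checking systematically, no route of length 6 through 7 satisfies every constraint, so 8 is the minimum.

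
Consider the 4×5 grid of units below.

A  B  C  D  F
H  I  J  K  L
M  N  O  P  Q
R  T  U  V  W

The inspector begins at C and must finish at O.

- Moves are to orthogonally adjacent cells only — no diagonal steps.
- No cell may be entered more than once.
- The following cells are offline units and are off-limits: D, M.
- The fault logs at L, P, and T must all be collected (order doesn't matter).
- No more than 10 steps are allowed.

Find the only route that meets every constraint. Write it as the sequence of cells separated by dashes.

C - J - K - L - Q - P - V - U - T - N - O

The 10-move cap with required stops at L, P, T leaves no slack for detours.
Route from C: down 1 to J, right 2 to L, down 1 to Q, left 1 to P, down 1 to V, left 2 to T, up 1 to N, right 1 to O — 10 moves in all.
Check: all required cells visited; 10 ≤ 10 moves.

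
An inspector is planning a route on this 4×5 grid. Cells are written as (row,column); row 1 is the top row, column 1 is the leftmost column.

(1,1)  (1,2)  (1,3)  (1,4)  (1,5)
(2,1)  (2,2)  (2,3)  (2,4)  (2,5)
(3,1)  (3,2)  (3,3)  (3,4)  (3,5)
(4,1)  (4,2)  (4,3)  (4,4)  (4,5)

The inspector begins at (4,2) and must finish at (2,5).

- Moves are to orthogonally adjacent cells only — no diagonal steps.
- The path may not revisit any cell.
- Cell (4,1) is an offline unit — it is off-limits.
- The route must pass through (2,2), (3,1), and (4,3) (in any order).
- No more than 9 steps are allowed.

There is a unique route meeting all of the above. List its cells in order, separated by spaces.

(4,2) (4,3) (3,3) (3,2) (3,1) (2,1) (2,2) (2,3) (2,4) (2,5)

The budget equals the shortest possible length, so every move has to be on a shortest route through the required cells.
Route from (4,2): right to (4,3), up to (3,3), 2× left (reaching (3,1)), up to (2,1), 4× right (reaching (2,5)) — 9 moves in all.
Check: all required cells visited; 9 ≤ 9 moves.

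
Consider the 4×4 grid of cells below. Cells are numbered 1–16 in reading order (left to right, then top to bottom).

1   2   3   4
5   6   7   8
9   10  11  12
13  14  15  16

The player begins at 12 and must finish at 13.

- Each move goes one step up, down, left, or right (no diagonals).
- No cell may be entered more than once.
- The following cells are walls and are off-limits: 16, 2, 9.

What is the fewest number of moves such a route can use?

The Manhattan distance from 12 to 13 is |3−4| + |4−1| = 4, so at least 4 moves are needed.
A route of 4 moves achieves this: 12 → 11 → 15 → 14 → 13.
Since 4 matches the lower bound, it is optimal.

4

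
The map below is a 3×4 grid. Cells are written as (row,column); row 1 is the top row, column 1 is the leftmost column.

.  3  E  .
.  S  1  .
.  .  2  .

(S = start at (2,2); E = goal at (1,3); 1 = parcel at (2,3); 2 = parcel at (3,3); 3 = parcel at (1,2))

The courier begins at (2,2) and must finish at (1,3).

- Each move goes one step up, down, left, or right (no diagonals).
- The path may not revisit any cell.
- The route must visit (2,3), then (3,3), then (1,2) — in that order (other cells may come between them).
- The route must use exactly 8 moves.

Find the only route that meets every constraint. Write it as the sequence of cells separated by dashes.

The waypoints must appear in the order (2,3), (3,3), (1,2), with no cell reused.
Route from (2,2): right 1 to (2,3), down 1 to (3,3), left 2 to (3,1), up 2 to (1,1), right 2 to (1,3) — 8 moves in all.
Check: order respected (1 at step 1, 2 at step 2, 3 at step 7); 8 moves as required.

(2,2) - (2,3) - (3,3) - (3,2) - (3,1) - (2,1) - (1,1) - (1,2) - (1,3)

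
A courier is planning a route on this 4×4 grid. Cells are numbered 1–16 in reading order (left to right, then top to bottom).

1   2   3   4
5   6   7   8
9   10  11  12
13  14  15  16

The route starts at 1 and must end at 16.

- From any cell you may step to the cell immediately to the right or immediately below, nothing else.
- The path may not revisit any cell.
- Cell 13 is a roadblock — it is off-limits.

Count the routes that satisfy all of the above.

A right/down-only route from 1 to 16 makes exactly 3 down-moves and 3 right-moves in some order.
With no other constraints that would be C(6,3) = 20 routes.
Subtract routes through each blocked cell (inclusion–exclusion for overlaps): − through 13: 1 → 19.
That gives 19 routes.

19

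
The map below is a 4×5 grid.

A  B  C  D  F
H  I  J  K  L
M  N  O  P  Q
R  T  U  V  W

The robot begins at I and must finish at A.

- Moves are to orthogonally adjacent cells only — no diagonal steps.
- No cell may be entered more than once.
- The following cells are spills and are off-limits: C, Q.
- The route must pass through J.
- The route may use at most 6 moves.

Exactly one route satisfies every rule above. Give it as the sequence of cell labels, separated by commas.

Any route must reach J and still end at A within 6 moves, so the order of the required stops is forced.
Route from I: right 1 to J, down 1 to O, left 2 to M, up 2 to A — 6 moves in all.
Check: all required cells visited; 6 ≤ 6 moves.

I, J, O, N, M, H, A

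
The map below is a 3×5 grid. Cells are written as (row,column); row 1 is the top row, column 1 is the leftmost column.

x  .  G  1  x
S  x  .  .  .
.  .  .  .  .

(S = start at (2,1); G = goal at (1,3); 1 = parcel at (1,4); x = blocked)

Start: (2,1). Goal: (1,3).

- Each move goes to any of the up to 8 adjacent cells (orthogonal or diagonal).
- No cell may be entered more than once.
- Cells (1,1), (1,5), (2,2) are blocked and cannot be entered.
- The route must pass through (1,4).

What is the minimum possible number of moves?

Any route passes through (1,4) somewhere between (2,1) and (1,3). Summing Chebyshev distances along the two legs ((2,1) → (1,4) → (1,3)) gives a lower bound of 3 + 1 = 4 moves.
A route of 4 moves achieves this: (2,1) → (1,2) → (2,3) → (1,4) → (1,3).
Since 4 matches the lower bound, it is optimal.

4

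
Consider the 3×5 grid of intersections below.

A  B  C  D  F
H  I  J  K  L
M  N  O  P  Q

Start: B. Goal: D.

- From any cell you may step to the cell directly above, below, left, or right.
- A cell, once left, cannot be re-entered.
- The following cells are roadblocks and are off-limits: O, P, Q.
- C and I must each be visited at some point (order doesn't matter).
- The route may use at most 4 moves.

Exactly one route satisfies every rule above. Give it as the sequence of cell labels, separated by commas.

B, I, J, C, D

The 4-move cap with required stops at C, I leaves no slack for detours.
Route from B: down to I, right to J, up to C, right to D — 4 moves in all.
Check: all required cells visited; 4 ≤ 4 moves.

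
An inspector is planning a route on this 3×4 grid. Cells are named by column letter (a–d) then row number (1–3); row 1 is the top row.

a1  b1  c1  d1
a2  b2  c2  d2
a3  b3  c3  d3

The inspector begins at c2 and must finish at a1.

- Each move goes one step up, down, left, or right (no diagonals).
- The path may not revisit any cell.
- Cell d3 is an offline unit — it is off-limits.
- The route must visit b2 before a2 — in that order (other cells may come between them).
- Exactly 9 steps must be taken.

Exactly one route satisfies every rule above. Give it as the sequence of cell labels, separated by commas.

The waypoints must appear in the order b2, a2, with no cell reused.
Route from c2: right to d2, up to d1, 2× left (reaching b1), 2× down (reaching b3), left to a3, 2× up (reaching a1) — 9 moves in all.
Check: order respected (b2 at step 5, a2 at step 8); 9 moves as required.

c2, d2, d1, c1, b1, b2, b3, a3, a2, a1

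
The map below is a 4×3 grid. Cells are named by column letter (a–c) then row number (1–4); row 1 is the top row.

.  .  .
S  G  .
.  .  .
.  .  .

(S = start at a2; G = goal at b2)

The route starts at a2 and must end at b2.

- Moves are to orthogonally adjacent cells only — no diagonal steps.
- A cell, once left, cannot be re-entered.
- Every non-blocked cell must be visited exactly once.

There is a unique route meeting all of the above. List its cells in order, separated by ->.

Need to visit all 12 open cells exactly once, starting at a2 and ending at b2.
Cell c1 has only two open neighbours (c2 and b1), so the path must pass straight through it: one of those is the cell it's entered from and the other is where it exits.
Route from a2: up to a1, 2× right (reaching c1), 3× down (reaching c4), 2× left (reaching a4), up to a3, right to b3, up to b2 — 11 moves in all.
Check: all 12 open cells covered.

a2 -> a1 -> b1 -> c1 -> c2 -> c3 -> c4 -> b4 -> a4 -> a3 -> b3 -> b2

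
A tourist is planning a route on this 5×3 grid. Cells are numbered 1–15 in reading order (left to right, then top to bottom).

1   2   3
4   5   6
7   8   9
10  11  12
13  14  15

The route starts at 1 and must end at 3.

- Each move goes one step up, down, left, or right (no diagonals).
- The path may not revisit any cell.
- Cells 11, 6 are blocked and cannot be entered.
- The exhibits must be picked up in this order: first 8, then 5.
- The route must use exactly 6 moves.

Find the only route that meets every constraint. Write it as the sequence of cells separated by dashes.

The waypoints must appear in the order 8, 5, with no cell reused.
Route from 1: 2× down (reaching 7), right to 8, 2× up (reaching 2), right to 3 — 6 moves in all.
Check: order respected (8 at step 3, 5 at step 4); 6 moves as required.

1 - 4 - 7 - 8 - 5 - 2 - 3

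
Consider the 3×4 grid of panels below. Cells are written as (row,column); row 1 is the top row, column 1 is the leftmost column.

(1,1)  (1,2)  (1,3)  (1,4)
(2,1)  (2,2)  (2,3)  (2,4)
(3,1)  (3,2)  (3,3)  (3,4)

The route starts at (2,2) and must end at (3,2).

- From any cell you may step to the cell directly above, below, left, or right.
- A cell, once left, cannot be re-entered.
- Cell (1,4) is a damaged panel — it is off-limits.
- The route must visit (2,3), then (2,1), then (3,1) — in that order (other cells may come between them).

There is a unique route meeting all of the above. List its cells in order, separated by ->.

The waypoints must appear in the order (2,3), (2,1), (3,1), with no cell reused.
Route from (2,2): right 1 to (2,3), up 1 to (1,3), left 2 to (1,1), down 2 to (3,1), right 1 to (3,2) — 7 moves in all.
Check: order respected ((2,3) at step 1, (2,1) at step 5, (3,1) at step 6).

(2,2) -> (2,3) -> (1,3) -> (1,2) -> (1,1) -> (2,1) -> (3,1) -> (3,2)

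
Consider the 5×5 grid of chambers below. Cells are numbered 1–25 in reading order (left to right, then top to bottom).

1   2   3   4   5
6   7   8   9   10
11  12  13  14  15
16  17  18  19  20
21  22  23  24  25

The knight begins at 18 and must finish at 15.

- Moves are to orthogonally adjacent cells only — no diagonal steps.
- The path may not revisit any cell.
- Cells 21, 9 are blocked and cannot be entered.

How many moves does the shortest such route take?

The Manhattan distance from 18 to 15 is |4−3| + |3−5| = 3, so at least 3 moves are needed.
A route of 3 moves achieves this: 18 → 13 → 14 → 15.
Since 3 matches the lower bound, it is optimal.

3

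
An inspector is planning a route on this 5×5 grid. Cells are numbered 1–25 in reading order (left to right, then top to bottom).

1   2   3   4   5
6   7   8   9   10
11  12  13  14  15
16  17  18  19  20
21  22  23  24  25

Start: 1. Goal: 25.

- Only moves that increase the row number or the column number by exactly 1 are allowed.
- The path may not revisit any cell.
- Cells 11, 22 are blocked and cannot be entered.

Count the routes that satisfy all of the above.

A right/down-only route from 1 to 25 makes exactly 4 down-moves and 4 right-moves in some order.
With no other constraints that would be C(8,4) = 70 routes.
Subtract routes through each blocked cell (inclusion–exclusion for overlaps): − through 11: 15 − through 22: 5 + through 11&22: 3 → 53.
That gives 53 routes.

53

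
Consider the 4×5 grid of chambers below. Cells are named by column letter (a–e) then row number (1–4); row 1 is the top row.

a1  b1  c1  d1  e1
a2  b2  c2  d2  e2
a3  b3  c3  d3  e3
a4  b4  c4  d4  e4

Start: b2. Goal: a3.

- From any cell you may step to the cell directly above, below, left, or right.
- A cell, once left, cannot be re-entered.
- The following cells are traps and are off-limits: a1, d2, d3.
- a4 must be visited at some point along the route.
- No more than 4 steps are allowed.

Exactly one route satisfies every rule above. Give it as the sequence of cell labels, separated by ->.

The budget equals the shortest possible length, so every move has to be on a shortest route through the required cells.
Route from b2: 2× down (reaching b4), left to a4, up to a3 — 4 moves in all.
Check: all required cells visited; 4 ≤ 4 moves.

b2 -> b3 -> b4 -> a4 -> a3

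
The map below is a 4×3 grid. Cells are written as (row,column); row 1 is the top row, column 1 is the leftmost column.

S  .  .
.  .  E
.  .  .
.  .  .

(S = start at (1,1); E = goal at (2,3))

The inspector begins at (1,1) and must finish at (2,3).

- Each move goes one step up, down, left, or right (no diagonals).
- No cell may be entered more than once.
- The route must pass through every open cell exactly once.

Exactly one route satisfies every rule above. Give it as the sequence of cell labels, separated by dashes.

(1,1) - (2,1) - (3,1) - (4,1) - (4,2) - (4,3) - (3,3) - (3,2) - (2,2) - (1,2) - (1,3) - (2,3)

Need to visit all 12 open cells exactly once, starting at (1,1) and ending at (2,3).
Cell (4,1) has only two open neighbours ((3,1) and (4,2)), so the path must pass straight through it: one of those is the cell it's entered from and the other is where it exits.
Route from (1,1): down 3 to (4,1), right 2 to (4,3), up 1 to (3,3), left 1 to (3,2), up 2 to (1,2), right 1 to (1,3), down 1 to (2,3) — 11 moves in all.
Check: all 12 open cells covered.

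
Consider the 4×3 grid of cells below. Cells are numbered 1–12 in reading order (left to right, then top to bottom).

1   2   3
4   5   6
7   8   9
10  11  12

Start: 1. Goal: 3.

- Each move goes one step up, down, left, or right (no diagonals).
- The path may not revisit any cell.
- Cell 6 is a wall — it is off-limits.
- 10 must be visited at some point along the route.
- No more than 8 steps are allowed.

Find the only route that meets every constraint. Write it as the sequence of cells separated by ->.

The budget equals the shortest possible length, so every move has to be on a shortest route through the required cells.
Route from 1: down 3 to 10, right 1 to 11, up 3 to 2, right 1 to 3 — 8 moves in all.
Check: all required cells visited; 8 ≤ 8 moves.

1 -> 4 -> 7 -> 10 -> 11 -> 8 -> 5 -> 2 -> 3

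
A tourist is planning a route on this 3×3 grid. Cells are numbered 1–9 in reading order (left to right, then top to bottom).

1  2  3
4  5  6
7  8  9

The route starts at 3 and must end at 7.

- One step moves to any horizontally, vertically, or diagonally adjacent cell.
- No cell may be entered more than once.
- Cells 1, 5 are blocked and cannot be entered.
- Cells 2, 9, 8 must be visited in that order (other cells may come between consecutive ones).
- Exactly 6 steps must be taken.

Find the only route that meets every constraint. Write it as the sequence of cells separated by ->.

The waypoints must appear in the order 2, 9, 8, with no cell reused.
Route from 3: left 1 to 2, down-right 1 to 6, down 1 to 9, left 1 to 8, up-left 1 to 4, down 1 to 7 — 6 moves in all.
Check: order respected (2 at step 1, 9 at step 3, 8 at step 4); 6 moves as required.

3 -> 2 -> 6 -> 9 -> 8 -> 4 -> 7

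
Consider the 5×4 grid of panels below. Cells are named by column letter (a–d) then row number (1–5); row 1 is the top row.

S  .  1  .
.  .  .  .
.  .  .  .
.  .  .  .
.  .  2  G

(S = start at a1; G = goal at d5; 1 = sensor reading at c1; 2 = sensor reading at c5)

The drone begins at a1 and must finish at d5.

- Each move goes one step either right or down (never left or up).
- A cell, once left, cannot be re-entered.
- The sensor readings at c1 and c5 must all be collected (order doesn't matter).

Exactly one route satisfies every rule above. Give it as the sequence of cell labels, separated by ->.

Moves only go right or down, so the column and row indices never decrease.
Route from a1: 2× right (reaching c1), 4× down (reaching c5), right to d5 — 7 moves in all.
Check: all required cells visited.

a1 -> b1 -> c1 -> c2 -> c3 -> c4 -> c5 -> d5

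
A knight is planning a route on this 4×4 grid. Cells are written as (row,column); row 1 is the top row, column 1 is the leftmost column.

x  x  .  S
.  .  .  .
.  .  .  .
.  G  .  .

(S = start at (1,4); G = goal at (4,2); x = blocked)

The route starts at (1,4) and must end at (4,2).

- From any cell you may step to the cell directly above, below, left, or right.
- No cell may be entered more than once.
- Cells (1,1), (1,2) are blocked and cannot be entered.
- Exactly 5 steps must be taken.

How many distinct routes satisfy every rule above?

Need simple routes of exactly 5 moves from (1,4) to (4,2) (Manhattan distance 5, so 0 moves are spent on a detour and 0 undoing it).
Branch systematically from the start, pruning whenever the remaining move budget drops below the Manhattan distance to (4,2) or differs from it in parity. Grouping the completions by first move — via (2,4): 6; via (1,3): 3 — and summing: 6 + 3 = 9.
That gives 9 routes.

9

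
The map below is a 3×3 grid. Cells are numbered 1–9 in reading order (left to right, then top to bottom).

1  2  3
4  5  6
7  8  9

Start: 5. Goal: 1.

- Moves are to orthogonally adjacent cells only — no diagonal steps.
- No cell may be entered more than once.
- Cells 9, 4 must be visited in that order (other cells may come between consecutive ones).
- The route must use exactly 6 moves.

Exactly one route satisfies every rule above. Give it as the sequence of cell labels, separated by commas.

5, 6, 9, 8, 7, 4, 1

The waypoints must appear in the order 9, 4, with no cell reused.
Route from 5: right to 6, down to 9, 2× left (reaching 7), 2× up (reaching 1) — 6 moves in all.
Check: order respected (9 at step 2, 4 at step 5); 6 moves as required.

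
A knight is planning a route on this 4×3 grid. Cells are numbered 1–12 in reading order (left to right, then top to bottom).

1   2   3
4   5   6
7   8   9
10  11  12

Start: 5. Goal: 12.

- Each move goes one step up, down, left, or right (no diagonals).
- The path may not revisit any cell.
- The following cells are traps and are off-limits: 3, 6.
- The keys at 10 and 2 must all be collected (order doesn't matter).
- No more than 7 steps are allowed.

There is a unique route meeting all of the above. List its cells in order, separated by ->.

5 -> 2 -> 1 -> 4 -> 7 -> 10 -> 11 -> 12

Any route must reach 10 and 2 and still end at 12 within 7 moves, so the order of the required stops is forced.
Route from 5: up 1 to 2, left 1 to 1, down 3 to 10, right 2 to 12 — 7 moves in all.
Check: all required cells visited; 7 ≤ 7 moves.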